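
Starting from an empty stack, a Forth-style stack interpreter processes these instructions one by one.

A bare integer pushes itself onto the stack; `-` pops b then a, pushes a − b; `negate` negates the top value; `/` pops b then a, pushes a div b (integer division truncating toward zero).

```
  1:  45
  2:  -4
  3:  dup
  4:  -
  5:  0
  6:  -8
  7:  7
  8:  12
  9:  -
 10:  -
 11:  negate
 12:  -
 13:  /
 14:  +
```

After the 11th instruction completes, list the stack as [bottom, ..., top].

45     -> [45]
-4     -> [45, -4]
dup    -> [45, -4, -4]
-      -> [45, 0]
0      -> [45, 0, 0]
-8     -> [45, 0, 0, -8]
7      -> [45, 0, 0, -8, 7]
12     -> [45, 0, 0, -8, 7, 12]
-      -> [45, 0, 0, -8, -5]
-      -> [45, 0, 0, -3]
negate -> [45, 0, 0, 3]

[45, 0, 0, 3]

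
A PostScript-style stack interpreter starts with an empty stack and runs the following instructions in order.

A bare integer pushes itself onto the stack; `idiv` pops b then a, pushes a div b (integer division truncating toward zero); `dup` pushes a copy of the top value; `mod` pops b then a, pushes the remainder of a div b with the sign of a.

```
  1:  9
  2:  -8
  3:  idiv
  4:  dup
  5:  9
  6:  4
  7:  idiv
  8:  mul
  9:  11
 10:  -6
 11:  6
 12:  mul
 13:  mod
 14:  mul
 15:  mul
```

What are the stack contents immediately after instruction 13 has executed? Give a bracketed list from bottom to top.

[-1, -2, 11]

9     9
-8    9 -8
idiv  -1
dup   -1 -1
9     -1 -1 9
4     -1 -1 9 4
idiv  -1 -1 2
mul   -1 -2
11    -1 -2 11
-6    -1 -2 11 -6
6     -1 -2 11 -6 6
mul   -1 -2 11 -36
mod   -1 -2 11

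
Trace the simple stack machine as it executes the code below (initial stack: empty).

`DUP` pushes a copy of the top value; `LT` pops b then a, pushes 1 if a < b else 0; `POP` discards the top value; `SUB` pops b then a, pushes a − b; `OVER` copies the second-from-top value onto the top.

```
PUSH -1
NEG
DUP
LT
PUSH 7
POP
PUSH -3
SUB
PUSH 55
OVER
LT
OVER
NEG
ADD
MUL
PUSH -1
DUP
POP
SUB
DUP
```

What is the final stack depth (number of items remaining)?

2

PUSH -1  [-1]
NEG      [1]
DUP      [1, 1]
LT       [0]
PUSH 7   [0, 7]
POP      [0]
PUSH -3  [0, -3]
SUB      [3]
PUSH 55  [3, 55]
OVER     [3, 55, 3]
LT       [3, 0]
OVER     [3, 0, 3]
NEG      [3, 0, -3]
ADD      [3, -3]
MUL      [-9]
PUSH -1  [-9, -1]
DUP      [-9, -1, -1]
POP      [-9, -1]
SUB      [-8]
DUP      [-8, -8]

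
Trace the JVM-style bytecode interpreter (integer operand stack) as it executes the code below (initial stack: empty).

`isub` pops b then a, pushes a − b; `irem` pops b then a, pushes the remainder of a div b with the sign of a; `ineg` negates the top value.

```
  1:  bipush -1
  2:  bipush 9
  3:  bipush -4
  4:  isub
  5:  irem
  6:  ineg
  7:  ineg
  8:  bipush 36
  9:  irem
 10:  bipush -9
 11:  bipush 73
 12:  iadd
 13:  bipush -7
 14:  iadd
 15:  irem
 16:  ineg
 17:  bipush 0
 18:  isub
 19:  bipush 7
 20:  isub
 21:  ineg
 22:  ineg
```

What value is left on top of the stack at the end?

bipush -1  -1
bipush 9   -1 9
bipush -4  -1 9 -4
isub       -1 13
irem       -1
ineg       1
ineg       -1
bipush 36  -1 36
irem       -1
bipush -9  -1 -9
bipush 73  -1 -9 73
iadd       -1 64
bipush -7  -1 64 -7
iadd       -1 57
irem       -1
ineg       1
bipush 0   1 0
isub       1
bipush 7   1 7
isub       -6
ineg       6
ineg       -6

-6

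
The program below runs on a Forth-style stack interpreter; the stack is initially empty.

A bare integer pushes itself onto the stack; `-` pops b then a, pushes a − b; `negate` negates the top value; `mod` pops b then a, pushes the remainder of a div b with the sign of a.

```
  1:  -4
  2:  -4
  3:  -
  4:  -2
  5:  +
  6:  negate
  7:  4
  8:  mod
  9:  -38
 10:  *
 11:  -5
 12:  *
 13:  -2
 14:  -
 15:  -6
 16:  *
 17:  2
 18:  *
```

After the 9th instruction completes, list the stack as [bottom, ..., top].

[2, -38]

-4     -> [-4]
-4     -> [-4, -4]
-      -> [0]
-2     -> [0, -2]
+      -> [-2]
negate -> [2]
4      -> [2, 4]
mod    -> [2]
-38    -> [2, -38]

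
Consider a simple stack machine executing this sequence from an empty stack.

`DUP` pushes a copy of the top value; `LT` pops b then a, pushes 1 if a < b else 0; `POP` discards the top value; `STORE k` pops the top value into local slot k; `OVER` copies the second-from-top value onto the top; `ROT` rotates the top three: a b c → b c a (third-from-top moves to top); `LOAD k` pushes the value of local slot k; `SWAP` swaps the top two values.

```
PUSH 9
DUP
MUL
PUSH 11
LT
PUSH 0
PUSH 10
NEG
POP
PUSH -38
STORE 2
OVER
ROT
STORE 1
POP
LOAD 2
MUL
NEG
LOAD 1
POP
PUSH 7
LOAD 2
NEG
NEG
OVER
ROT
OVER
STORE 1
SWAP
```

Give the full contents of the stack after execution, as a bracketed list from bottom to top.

[0, -38, 7, 7]

PUSH 9   → [9]
DUP      → [9, 9]
MUL      → [81]
PUSH 11  → [81, 11]
LT       → [0]
PUSH 0   → [0, 0]
PUSH 10  → [0, 0, 10]
NEG      → [0, 0, -10]
POP      → [0, 0]
PUSH -38 → [0, 0, -38]
STORE 2  → [0, 0]
OVER     → [0, 0, 0]
ROT      → [0, 0, 0]
STORE 1  → [0, 0]
POP      → [0]
LOAD 2   → [0, -38]
MUL      → [0]
NEG      → [0]
LOAD 1   → [0, 0]
POP      → [0]
PUSH 7   → [0, 7]
LOAD 2   → [0, 7, -38]
NEG      → [0, 7, 38]
NEG      → [0, 7, -38]
OVER     → [0, 7, -38, 7]
ROT      → [0, -38, 7, 7]
OVER     → [0, -38, 7, 7, 7]
STORE 1  → [0, -38, 7, 7]
SWAP     → [0, -38, 7, 7]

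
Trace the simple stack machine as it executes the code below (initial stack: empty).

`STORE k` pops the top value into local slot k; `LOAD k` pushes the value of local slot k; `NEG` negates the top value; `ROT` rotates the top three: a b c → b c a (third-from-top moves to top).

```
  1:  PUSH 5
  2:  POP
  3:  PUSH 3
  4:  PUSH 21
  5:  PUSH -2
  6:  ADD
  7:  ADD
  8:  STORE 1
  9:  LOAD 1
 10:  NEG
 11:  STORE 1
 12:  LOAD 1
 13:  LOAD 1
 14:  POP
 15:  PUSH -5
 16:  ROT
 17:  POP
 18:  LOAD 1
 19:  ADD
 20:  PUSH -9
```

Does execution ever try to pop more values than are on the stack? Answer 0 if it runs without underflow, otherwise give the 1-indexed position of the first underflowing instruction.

16

PUSH 5   [5]
POP      []
PUSH 3   [3]
PUSH 21  [3, 21]
PUSH -2  [3, 21, -2]
ADD      [3, 19]
ADD      [22]
STORE 1  []
LOAD 1   [22]
NEG      [-22]
STORE 1  []
LOAD 1   [-22]
LOAD 1   [-22, -22]
POP      [-22]
PUSH -5  [-22, -5]
ROT  — needs 3 operands, stack has 2 → underflow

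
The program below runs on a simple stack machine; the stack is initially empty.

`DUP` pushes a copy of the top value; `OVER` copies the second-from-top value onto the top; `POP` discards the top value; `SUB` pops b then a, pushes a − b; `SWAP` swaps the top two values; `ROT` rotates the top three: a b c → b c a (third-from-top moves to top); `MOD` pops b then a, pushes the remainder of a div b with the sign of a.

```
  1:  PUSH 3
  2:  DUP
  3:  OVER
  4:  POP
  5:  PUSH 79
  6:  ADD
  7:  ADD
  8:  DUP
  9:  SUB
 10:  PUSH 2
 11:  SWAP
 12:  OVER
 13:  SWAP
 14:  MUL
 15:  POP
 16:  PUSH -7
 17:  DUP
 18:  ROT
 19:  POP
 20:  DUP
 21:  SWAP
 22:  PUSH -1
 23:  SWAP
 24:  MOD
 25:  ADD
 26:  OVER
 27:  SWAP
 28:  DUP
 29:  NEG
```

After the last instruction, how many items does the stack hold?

4

PUSH 3  : 3
DUP     : 3 3
OVER    : 3 3 3
POP     : 3 3
PUSH 79 : 3 3 79
ADD     : 3 82
ADD     : 85
DUP     : 85 85
SUB     : 0
PUSH 2  : 0 2
SWAP    : 2 0
OVER    : 2 0 2
SWAP    : 2 2 0
MUL     : 2 0
POP     : 2
PUSH -7 : 2 -7
DUP     : 2 -7 -7
ROT     : -7 -7 2
POP     : -7 -7
DUP     : -7 -7 -7
SWAP    : -7 -7 -7
PUSH -1 : -7 -7 -7 -1
SWAP    : -7 -7 -1 -7
MOD     : -7 -7 -1
ADD     : -7 -8
OVER    : -7 -8 -7
SWAP    : -7 -7 -8
DUP     : -7 -7 -8 -8
NEG     : -7 -7 -8 8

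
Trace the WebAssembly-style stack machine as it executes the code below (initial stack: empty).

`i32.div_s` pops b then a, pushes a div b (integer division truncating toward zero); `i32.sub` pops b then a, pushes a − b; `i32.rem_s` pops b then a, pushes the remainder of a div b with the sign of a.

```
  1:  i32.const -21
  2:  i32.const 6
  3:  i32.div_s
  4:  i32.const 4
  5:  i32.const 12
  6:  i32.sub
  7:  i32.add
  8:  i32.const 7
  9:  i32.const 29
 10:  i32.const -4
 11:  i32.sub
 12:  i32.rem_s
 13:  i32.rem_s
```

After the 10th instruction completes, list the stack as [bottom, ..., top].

i32.const -21 → [-21]
i32.const 6   → [-21, 6]
i32.div_s     → [-3]
i32.const 4   → [-3, 4]
i32.const 12  → [-3, 4, 12]
i32.sub       → [-3, -8]
i32.add       → [-11]
i32.const 7   → [-11, 7]
i32.const 29  → [-11, 7, 29]
i32.const -4  → [-11, 7, 29, -4]

[-11, 7, 29, -4]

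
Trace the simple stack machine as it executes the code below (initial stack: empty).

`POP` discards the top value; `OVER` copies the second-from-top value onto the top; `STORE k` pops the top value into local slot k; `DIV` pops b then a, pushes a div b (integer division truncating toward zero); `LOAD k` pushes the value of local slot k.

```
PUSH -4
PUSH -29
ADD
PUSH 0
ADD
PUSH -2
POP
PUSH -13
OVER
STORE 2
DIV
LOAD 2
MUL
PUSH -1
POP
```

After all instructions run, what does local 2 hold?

PUSH -4   -4
PUSH -29  -4 -29
ADD       -33
PUSH 0    -33 0
ADD       -33
PUSH -2   -33 -2
POP       -33
PUSH -13  -33 -13
OVER      -33 -13 -33
STORE 2   -33 -13
DIV       2
LOAD 2    2 -33
MUL       -66
PUSH -1   -66 -1
POP       -66

-33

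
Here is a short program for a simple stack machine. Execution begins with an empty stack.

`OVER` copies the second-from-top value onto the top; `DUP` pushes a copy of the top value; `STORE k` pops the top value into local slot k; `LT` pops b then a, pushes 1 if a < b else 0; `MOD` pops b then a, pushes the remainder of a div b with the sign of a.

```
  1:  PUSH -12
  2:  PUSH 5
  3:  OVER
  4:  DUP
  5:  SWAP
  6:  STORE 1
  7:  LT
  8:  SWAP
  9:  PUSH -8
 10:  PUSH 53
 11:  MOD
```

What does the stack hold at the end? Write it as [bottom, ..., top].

PUSH -12 : [-12]
PUSH 5   : [-12, 5]
OVER     : [-12, 5, -12]
DUP      : [-12, 5, -12, -12]
SWAP     : [-12, 5, -12, -12]
STORE 1  : [-12, 5, -12]
LT       : [-12, 0]
SWAP     : [0, -12]
PUSH -8  : [0, -12, -8]
PUSH 53  : [0, -12, -8, 53]
MOD      : [0, -12, -8]

[0, -12, -8]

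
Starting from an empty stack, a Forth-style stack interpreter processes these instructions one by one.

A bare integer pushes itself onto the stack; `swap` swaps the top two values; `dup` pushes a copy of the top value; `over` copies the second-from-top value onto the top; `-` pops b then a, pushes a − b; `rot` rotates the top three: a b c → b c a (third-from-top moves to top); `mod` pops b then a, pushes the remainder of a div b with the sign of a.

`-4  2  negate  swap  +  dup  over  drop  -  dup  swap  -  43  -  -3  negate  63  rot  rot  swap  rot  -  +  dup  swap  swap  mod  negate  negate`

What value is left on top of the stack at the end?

0

-4     → [-4]
2      → [-4, 2]
negate → [-4, -2]
swap   → [-2, -4]
+      → [-6]
dup    → [-6, -6]
over   → [-6, -6, -6]
drop   → [-6, -6]
-      → [0]
dup    → [0, 0]
swap   → [0, 0]
-      → [0]
43     → [0, 43]
-      → [-43]
-3     → [-43, -3]
negate → [-43, 3]
63     → [-43, 3, 63]
rot    → [3, 63, -43]
rot    → [63, -43, 3]
swap   → [63, 3, -43]
rot    → [3, -43, 63]
-      → [3, -106]
+      → [-103]
dup    → [-103, -103]
swap   → [-103, -103]
swap   → [-103, -103]
mod    → [0]
negate → [0]
negate → [0]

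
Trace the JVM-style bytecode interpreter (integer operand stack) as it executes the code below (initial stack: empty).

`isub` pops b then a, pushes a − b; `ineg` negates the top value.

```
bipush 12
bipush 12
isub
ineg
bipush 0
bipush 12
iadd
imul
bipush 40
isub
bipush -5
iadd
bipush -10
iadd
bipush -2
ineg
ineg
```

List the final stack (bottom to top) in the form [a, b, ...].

[-55, -2]

bipush 12   12
bipush 12   12 12
isub        0
ineg        0
bipush 0    0 0
bipush 12   0 0 12
iadd        0 12
imul        0
bipush 40   0 40
isub        -40
bipush -5   -40 -5
iadd        -45
bipush -10  -45 -10
iadd        -55
bipush -2   -55 -2
ineg        -55 2
ineg        -55 -2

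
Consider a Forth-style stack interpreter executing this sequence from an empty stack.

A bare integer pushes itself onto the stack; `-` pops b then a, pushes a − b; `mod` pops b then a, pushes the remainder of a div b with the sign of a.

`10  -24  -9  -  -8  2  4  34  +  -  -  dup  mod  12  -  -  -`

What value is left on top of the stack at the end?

13

10   10
-24  10 -24
-9   10 -24 -9
-    10 -15
-8   10 -15 -8
2    10 -15 -8 2
4    10 -15 -8 2 4
34   10 -15 -8 2 4 34
+    10 -15 -8 2 38
-    10 -15 -8 -36
-    10 -15 28
dup  10 -15 28 28
mod  10 -15 0
12   10 -15 0 12
-    10 -15 -12
-    10 -3
-    13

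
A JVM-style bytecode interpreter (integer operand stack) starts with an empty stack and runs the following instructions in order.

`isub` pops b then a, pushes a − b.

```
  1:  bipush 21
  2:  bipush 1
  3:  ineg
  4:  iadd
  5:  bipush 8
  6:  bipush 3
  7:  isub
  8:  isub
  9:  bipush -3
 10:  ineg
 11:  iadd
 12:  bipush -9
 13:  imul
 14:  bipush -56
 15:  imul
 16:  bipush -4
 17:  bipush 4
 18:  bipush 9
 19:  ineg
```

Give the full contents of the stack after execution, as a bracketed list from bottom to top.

[9072, -4, 4, -9]

bipush 21  -> 21
bipush 1   -> 21 1
ineg       -> 21 -1
iadd       -> 20
bipush 8   -> 20 8
bipush 3   -> 20 8 3
isub       -> 20 5
isub       -> 15
bipush -3  -> 15 -3
ineg       -> 15 3
iadd       -> 18
bipush -9  -> 18 -9
imul       -> -162
bipush -56 -> -162 -56
imul       -> 9072
bipush -4  -> 9072 -4
bipush 4   -> 9072 -4 4
bipush 9   -> 9072 -4 4 9
ineg       -> 9072 -4 4 -9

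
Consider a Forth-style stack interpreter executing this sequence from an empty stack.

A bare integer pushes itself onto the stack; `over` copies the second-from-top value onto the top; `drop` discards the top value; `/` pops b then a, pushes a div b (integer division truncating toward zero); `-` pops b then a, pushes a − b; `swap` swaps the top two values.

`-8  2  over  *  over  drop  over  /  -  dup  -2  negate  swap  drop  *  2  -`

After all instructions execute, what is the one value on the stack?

-22

-8      -8
2       -8 2
over    -8 2 -8
*       -8 -16
over    -8 -16 -8
drop    -8 -16
over    -8 -16 -8
/       -8 2
-       -10
dup     -10 -10
-2      -10 -10 -2
negate  -10 -10 2
swap    -10 2 -10
drop    -10 2
*       -20
2       -20 2
-       -22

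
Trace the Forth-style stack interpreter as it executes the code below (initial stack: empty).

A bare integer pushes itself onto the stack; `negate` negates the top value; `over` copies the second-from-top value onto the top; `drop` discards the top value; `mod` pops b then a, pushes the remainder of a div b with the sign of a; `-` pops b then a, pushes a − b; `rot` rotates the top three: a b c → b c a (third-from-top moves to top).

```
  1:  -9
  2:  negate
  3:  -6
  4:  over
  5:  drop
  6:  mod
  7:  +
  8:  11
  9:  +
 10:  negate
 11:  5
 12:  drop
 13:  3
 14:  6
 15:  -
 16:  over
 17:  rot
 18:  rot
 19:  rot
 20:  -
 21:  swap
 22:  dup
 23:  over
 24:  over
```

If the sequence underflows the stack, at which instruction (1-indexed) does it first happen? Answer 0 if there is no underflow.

-9     : [-9]
negate : [9]
-6     : [9, -6]
over   : [9, -6, 9]
drop   : [9, -6]
mod    : [3]
+  — needs 2 operands, stack has 1 → underflow

7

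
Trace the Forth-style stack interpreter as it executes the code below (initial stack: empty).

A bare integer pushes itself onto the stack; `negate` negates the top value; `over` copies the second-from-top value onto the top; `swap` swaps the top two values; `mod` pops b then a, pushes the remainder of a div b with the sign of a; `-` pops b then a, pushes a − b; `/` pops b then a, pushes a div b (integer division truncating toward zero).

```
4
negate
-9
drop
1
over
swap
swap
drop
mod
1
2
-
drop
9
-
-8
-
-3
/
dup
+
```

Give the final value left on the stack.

4       [4]
negate  [-4]
-9      [-4, -9]
drop    [-4]
1       [-4, 1]
over    [-4, 1, -4]
swap    [-4, -4, 1]
swap    [-4, 1, -4]
drop    [-4, 1]
mod     [0]
1       [0, 1]
2       [0, 1, 2]
-       [0, -1]
drop    [0]
9       [0, 9]
-       [-9]
-8      [-9, -8]
-       [-1]
-3      [-1, -3]
/       [0]
dup     [0, 0]
+       [0]

0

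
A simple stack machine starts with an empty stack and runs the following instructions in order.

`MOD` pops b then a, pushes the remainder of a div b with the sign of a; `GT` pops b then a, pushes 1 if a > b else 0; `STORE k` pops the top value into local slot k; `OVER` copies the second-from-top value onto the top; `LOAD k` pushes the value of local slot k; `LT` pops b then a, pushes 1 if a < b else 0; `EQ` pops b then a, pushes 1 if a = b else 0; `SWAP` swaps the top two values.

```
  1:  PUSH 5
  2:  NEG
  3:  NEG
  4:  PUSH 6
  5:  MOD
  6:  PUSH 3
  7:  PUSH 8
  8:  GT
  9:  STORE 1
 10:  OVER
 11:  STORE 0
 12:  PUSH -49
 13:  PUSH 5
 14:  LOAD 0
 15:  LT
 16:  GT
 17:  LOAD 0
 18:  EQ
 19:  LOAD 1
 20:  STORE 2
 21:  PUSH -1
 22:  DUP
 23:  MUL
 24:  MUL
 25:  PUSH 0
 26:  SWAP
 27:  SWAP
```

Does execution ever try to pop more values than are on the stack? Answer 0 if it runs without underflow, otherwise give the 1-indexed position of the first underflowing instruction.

10

PUSH 5  : 5
NEG     : -5
NEG     : 5
PUSH 6  : 5 6
MOD     : 5
PUSH 3  : 5 3
PUSH 8  : 5 3 8
GT      : 5 0
STORE 1 : 5
OVER  — needs 2 operands, stack has 1 → underflow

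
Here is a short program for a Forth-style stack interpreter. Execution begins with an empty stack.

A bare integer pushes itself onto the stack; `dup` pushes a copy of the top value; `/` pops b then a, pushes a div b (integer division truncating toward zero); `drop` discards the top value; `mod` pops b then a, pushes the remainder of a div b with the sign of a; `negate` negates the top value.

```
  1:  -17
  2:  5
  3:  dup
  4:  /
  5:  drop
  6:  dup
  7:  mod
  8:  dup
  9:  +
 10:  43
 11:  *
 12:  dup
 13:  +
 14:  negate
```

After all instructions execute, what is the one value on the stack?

-17     [-17]
5       [-17, 5]
dup     [-17, 5, 5]
/       [-17, 1]
drop    [-17]
dup     [-17, -17]
mod     [0]
dup     [0, 0]
+       [0]
43      [0, 43]
*       [0]
dup     [0, 0]
+       [0]
negate  [0]

0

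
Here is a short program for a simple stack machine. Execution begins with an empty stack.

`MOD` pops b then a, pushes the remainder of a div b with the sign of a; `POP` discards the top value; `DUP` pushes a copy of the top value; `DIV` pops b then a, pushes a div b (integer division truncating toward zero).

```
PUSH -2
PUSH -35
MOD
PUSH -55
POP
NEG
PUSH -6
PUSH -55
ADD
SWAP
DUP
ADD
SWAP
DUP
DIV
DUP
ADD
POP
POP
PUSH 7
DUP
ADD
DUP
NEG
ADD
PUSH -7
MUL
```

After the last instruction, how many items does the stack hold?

1

PUSH -2  → -2
PUSH -35 → -2 -35
MOD      → -2
PUSH -55 → -2 -55
POP      → -2
NEG      → 2
PUSH -6  → 2 -6
PUSH -55 → 2 -6 -55
ADD      → 2 -61
SWAP     → -61 2
DUP      → -61 2 2
ADD      → -61 4
SWAP     → 4 -61
DUP      → 4 -61 -61
DIV      → 4 1
DUP      → 4 1 1
ADD      → 4 2
POP      → 4
POP      → (empty)
PUSH 7   → 7
DUP      → 7 7
ADD      → 14
DUP      → 14 14
NEG      → 14 -14
ADD      → 0
PUSH -7  → 0 -7
MUL      → 0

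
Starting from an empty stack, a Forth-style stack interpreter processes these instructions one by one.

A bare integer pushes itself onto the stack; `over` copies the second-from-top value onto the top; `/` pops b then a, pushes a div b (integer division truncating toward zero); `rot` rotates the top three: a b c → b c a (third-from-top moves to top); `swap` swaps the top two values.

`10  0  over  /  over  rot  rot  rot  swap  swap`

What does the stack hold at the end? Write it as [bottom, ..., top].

10    [10]
0     [10, 0]
over  [10, 0, 10]
/     [10, 0]
over  [10, 0, 10]
rot   [0, 10, 10]
rot   [10, 10, 0]
rot   [10, 0, 10]
swap  [10, 10, 0]
swap  [10, 0, 10]

[10, 0, 10]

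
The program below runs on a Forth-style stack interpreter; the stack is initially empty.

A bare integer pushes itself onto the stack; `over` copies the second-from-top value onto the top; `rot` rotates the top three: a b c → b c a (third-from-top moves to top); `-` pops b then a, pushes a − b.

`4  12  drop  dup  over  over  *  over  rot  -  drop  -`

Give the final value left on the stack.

-12

4    : 4
12   : 4 12
drop : 4
dup  : 4 4
over : 4 4 4
over : 4 4 4 4
*    : 4 4 16
over : 4 4 16 4
rot  : 4 16 4 4
-    : 4 16 0
drop : 4 16
-    : -12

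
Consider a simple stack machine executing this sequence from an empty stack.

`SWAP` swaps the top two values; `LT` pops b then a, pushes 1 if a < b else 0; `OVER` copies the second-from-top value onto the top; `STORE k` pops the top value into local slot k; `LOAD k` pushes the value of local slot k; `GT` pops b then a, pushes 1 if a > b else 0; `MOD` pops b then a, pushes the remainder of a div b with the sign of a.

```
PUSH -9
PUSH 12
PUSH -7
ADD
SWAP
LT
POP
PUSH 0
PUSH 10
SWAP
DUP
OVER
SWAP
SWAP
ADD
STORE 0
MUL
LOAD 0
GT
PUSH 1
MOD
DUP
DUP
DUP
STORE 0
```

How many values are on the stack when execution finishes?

3

PUSH -9 : -9
PUSH 12 : -9 12
PUSH -7 : -9 12 -7
ADD     : -9 5
SWAP    : 5 -9
LT      : 0
POP     : (empty)
PUSH 0  : 0
PUSH 10 : 0 10
SWAP    : 10 0
DUP     : 10 0 0
OVER    : 10 0 0 0
SWAP    : 10 0 0 0
SWAP    : 10 0 0 0
ADD     : 10 0 0
STORE 0 : 10 0
MUL     : 0
LOAD 0  : 0 0
GT      : 0
PUSH 1  : 0 1
MOD     : 0
DUP     : 0 0
DUP     : 0 0 0
DUP     : 0 0 0 0
STORE 0 : 0 0 0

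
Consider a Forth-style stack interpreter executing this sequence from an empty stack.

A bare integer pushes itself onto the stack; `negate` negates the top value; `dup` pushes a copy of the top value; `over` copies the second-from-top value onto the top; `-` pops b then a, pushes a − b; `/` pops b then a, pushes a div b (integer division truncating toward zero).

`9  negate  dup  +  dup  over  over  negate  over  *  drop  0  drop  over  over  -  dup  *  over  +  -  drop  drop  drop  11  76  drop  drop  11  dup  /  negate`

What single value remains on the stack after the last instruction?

-1

9      → 9
negate → -9
dup    → -9 -9
+      → -18
dup    → -18 -18
over   → -18 -18 -18
over   → -18 -18 -18 -18
negate → -18 -18 -18 18
over   → -18 -18 -18 18 -18
*      → -18 -18 -18 -324
drop   → -18 -18 -18
0      → -18 -18 -18 0
drop   → -18 -18 -18
over   → -18 -18 -18 -18
over   → -18 -18 -18 -18 -18
-      → -18 -18 -18 0
dup    → -18 -18 -18 0 0
*      → -18 -18 -18 0
over   → -18 -18 -18 0 -18
+      → -18 -18 -18 -18
-      → -18 -18 0
drop   → -18 -18
drop   → -18
drop   → (empty)
11     → 11
76     → 11 76
drop   → 11
drop   → (empty)
11     → 11
dup    → 11 11
/      → 1
negate → -1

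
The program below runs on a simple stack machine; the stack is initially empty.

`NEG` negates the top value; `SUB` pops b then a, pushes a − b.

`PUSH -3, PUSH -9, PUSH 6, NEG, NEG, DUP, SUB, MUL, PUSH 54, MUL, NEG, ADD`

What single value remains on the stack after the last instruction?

-3

PUSH -3 : [-3]
PUSH -9 : [-3, -9]
PUSH 6  : [-3, -9, 6]
NEG     : [-3, -9, -6]
NEG     : [-3, -9, 6]
DUP     : [-3, -9, 6, 6]
SUB     : [-3, -9, 0]
MUL     : [-3, 0]
PUSH 54 : [-3, 0, 54]
MUL     : [-3, 0]
NEG     : [-3, 0]
ADD     : [-3]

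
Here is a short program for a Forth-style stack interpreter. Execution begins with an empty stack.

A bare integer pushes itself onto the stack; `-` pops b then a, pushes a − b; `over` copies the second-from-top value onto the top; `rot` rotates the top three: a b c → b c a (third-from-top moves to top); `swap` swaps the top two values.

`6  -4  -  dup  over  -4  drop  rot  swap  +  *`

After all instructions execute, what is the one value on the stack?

200

6    -> 6
-4   -> 6 -4
-    -> 10
dup  -> 10 10
over -> 10 10 10
-4   -> 10 10 10 -4
drop -> 10 10 10
rot  -> 10 10 10
swap -> 10 10 10
+    -> 10 20
*    -> 200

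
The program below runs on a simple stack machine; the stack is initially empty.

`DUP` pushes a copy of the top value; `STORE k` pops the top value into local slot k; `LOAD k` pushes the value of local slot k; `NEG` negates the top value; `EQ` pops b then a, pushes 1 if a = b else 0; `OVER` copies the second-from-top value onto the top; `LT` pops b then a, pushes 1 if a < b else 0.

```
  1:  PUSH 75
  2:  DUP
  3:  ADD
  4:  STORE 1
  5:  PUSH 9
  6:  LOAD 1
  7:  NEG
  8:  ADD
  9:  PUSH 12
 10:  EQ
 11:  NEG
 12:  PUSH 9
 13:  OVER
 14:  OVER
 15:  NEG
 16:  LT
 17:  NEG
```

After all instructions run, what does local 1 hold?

PUSH 75  75
DUP      75 75
ADD      150
STORE 1  (empty)
PUSH 9   9
LOAD 1   9 150
NEG      9 -150
ADD      -141
PUSH 12  -141 12
EQ       0
NEG      0
PUSH 9   0 9
OVER     0 9 0
OVER     0 9 0 9
NEG      0 9 0 -9
LT       0 9 0
NEG      0 9 0

150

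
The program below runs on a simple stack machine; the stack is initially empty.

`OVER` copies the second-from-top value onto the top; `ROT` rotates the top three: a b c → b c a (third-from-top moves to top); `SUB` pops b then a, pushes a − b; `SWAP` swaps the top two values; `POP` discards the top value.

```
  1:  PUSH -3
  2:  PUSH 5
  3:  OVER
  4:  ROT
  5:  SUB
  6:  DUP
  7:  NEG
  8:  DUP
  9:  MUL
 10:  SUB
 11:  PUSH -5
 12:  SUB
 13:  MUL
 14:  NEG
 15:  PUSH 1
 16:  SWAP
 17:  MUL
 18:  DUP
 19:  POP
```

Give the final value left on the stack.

PUSH -3 : -3
PUSH 5  : -3 5
OVER    : -3 5 -3
ROT     : 5 -3 -3
SUB     : 5 0
DUP     : 5 0 0
NEG     : 5 0 0
DUP     : 5 0 0 0
MUL     : 5 0 0
SUB     : 5 0
PUSH -5 : 5 0 -5
SUB     : 5 5
MUL     : 25
NEG     : -25
PUSH 1  : -25 1
SWAP    : 1 -25
MUL     : -25
DUP     : -25 -25
POP     : -25

-25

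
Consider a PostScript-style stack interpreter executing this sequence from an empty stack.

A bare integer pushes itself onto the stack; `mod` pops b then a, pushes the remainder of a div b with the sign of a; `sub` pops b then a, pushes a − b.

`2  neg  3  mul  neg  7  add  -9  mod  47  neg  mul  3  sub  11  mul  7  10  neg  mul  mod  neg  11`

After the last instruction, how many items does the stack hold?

2    [2]
neg  [-2]
3    [-2, 3]
mul  [-6]
neg  [6]
7    [6, 7]
add  [13]
-9   [13, -9]
mod  [4]
47   [4, 47]
neg  [4, -47]
mul  [-188]
3    [-188, 3]
sub  [-191]
11   [-191, 11]
mul  [-2101]
7    [-2101, 7]
10   [-2101, 7, 10]
neg  [-2101, 7, -10]
mul  [-2101, -70]
mod  [-1]
neg  [1]
11   [1, 11]

2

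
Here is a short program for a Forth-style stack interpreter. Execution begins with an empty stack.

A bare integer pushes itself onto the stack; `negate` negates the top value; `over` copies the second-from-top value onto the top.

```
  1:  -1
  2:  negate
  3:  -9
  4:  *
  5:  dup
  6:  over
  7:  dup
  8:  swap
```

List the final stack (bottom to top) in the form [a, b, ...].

-1     → -1
negate → 1
-9     → 1 -9
*      → -9
dup    → -9 -9
over   → -9 -9 -9
dup    → -9 -9 -9 -9
swap   → -9 -9 -9 -9

[-9, -9, -9, -9]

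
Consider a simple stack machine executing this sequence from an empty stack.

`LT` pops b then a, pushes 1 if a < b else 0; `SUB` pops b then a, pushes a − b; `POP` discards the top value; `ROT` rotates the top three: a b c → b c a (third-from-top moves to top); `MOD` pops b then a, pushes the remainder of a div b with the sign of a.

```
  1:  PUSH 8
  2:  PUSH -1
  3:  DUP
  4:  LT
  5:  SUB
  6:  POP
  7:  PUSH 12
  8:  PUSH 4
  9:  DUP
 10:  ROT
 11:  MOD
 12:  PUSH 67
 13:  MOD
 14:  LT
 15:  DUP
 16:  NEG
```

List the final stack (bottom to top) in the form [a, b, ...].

[0, 0]

PUSH 8  : [8]
PUSH -1 : [8, -1]
DUP     : [8, -1, -1]
LT      : [8, 0]
SUB     : [8]
POP     : []
PUSH 12 : [12]
PUSH 4  : [12, 4]
DUP     : [12, 4, 4]
ROT     : [4, 4, 12]
MOD     : [4, 4]
PUSH 67 : [4, 4, 67]
MOD     : [4, 4]
LT      : [0]
DUP     : [0, 0]
NEG     : [0, 0]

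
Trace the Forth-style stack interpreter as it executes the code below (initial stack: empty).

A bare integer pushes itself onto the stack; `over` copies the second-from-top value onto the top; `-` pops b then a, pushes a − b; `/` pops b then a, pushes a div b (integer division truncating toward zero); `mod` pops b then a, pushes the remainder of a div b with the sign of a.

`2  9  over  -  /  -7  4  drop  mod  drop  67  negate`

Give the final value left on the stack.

2      : [2]
9      : [2, 9]
over   : [2, 9, 2]
-      : [2, 7]
/      : [0]
-7     : [0, -7]
4      : [0, -7, 4]
drop   : [0, -7]
mod    : [0]
drop   : []
67     : [67]
negate : [-67]

-67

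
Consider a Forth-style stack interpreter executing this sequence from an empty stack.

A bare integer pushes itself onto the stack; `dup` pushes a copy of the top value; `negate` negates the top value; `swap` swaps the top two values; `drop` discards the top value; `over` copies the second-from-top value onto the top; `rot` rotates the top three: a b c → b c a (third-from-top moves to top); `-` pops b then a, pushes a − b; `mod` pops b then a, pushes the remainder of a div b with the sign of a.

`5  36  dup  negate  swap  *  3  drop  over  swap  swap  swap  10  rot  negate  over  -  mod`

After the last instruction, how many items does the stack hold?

5      → [5]
36     → [5, 36]
dup    → [5, 36, 36]
negate → [5, 36, -36]
swap   → [5, -36, 36]
*      → [5, -1296]
3      → [5, -1296, 3]
drop   → [5, -1296]
over   → [5, -1296, 5]
swap   → [5, 5, -1296]
swap   → [5, -1296, 5]
swap   → [5, 5, -1296]
10     → [5, 5, -1296, 10]
rot    → [5, -1296, 10, 5]
negate → [5, -1296, 10, -5]
over   → [5, -1296, 10, -5, 10]
-      → [5, -1296, 10, -15]
mod    → [5, -1296, 10]

3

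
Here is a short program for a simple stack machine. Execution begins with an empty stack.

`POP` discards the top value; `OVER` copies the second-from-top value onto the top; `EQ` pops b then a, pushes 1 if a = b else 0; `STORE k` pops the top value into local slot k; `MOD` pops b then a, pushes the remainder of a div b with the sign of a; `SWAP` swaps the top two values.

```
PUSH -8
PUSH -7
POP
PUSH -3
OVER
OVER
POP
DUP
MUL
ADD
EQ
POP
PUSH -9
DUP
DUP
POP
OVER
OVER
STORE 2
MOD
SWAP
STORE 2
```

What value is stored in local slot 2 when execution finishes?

-9

PUSH -8 -> [-8]
PUSH -7 -> [-8, -7]
POP     -> [-8]
PUSH -3 -> [-8, -3]
OVER    -> [-8, -3, -8]
OVER    -> [-8, -3, -8, -3]
POP     -> [-8, -3, -8]
DUP     -> [-8, -3, -8, -8]
MUL     -> [-8, -3, 64]
ADD     -> [-8, 61]
EQ      -> [0]
POP     -> []
PUSH -9 -> [-9]
DUP     -> [-9, -9]
DUP     -> [-9, -9, -9]
POP     -> [-9, -9]
OVER    -> [-9, -9, -9]
OVER    -> [-9, -9, -9, -9]
STORE 2 -> [-9, -9, -9]
MOD     -> [-9, 0]
SWAP    -> [0, -9]
STORE 2 -> [0]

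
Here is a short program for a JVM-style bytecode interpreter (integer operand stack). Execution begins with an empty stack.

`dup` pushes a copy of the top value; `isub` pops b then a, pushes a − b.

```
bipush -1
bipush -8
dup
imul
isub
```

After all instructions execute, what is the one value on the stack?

bipush -1 : -1
bipush -8 : -1 -8
dup       : -1 -8 -8
imul      : -1 64
isub      : -65

-65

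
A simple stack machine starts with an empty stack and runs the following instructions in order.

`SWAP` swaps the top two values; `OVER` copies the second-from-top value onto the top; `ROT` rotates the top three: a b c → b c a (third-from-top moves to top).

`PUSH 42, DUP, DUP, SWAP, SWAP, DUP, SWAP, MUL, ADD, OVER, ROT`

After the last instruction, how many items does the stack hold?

3

PUSH 42 -> [42]
DUP     -> [42, 42]
DUP     -> [42, 42, 42]
SWAP    -> [42, 42, 42]
SWAP    -> [42, 42, 42]
DUP     -> [42, 42, 42, 42]
SWAP    -> [42, 42, 42, 42]
MUL     -> [42, 42, 1764]
ADD     -> [42, 1806]
OVER    -> [42, 1806, 42]
ROT     -> [1806, 42, 42]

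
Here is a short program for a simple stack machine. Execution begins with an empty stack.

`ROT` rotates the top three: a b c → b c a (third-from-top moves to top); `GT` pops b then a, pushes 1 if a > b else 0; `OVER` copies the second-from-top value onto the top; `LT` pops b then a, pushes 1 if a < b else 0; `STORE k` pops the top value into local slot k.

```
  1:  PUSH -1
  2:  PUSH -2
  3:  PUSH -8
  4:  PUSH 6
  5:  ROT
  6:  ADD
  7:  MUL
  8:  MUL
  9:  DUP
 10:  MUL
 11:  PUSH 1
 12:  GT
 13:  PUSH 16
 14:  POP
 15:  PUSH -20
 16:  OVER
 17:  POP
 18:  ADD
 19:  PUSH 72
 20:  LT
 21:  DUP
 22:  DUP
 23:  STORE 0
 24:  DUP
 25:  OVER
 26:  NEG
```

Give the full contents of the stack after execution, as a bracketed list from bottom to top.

[1, 1, 1, -1]

PUSH -1  → -1
PUSH -2  → -1 -2
PUSH -8  → -1 -2 -8
PUSH 6   → -1 -2 -8 6
ROT      → -1 -8 6 -2
ADD      → -1 -8 4
MUL      → -1 -32
MUL      → 32
DUP      → 32 32
MUL      → 1024
PUSH 1   → 1024 1
GT       → 1
PUSH 16  → 1 16
POP      → 1
PUSH -20 → 1 -20
OVER     → 1 -20 1
POP      → 1 -20
ADD      → -19
PUSH 72  → -19 72
LT       → 1
DUP      → 1 1
DUP      → 1 1 1
STORE 0  → 1 1
DUP      → 1 1 1
OVER     → 1 1 1 1
NEG      → 1 1 1 -1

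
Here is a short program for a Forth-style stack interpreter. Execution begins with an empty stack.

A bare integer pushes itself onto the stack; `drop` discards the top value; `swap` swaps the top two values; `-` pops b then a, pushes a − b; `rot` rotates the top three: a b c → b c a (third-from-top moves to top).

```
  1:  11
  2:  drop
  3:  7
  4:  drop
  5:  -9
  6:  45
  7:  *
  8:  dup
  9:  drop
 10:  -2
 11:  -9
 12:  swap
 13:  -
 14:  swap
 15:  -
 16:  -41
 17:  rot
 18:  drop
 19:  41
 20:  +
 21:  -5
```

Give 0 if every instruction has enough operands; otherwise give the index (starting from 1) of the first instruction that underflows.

17

11   -> [11]
drop -> []
7    -> [7]
drop -> []
-9   -> [-9]
45   -> [-9, 45]
*    -> [-405]
dup  -> [-405, -405]
drop -> [-405]
-2   -> [-405, -2]
-9   -> [-405, -2, -9]
swap -> [-405, -9, -2]
-    -> [-405, -7]
swap -> [-7, -405]
-    -> [398]
-41  -> [398, -41]
rot  — needs 3 operands, stack has 2 → underflow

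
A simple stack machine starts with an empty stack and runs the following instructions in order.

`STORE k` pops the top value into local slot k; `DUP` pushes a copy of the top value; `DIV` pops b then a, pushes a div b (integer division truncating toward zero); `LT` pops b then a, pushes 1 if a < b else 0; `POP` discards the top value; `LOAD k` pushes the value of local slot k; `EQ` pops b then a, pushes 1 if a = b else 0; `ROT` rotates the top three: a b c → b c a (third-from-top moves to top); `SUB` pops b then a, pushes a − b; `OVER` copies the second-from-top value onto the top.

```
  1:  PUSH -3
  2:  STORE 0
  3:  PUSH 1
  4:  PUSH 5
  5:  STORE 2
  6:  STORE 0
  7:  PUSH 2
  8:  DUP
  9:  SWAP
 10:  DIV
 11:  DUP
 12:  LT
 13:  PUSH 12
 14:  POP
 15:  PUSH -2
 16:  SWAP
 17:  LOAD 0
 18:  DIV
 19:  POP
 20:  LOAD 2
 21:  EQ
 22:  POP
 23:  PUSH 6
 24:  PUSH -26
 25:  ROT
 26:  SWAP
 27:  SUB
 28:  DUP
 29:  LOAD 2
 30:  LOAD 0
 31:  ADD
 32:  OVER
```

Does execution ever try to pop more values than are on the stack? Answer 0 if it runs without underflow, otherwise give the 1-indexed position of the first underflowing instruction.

25

PUSH -3  -> [-3]
STORE 0  -> []
PUSH 1   -> [1]
PUSH 5   -> [1, 5]
STORE 2  -> [1]
STORE 0  -> []
PUSH 2   -> [2]
DUP      -> [2, 2]
SWAP     -> [2, 2]
DIV      -> [1]
DUP      -> [1, 1]
LT       -> [0]
PUSH 12  -> [0, 12]
POP      -> [0]
PUSH -2  -> [0, -2]
SWAP     -> [-2, 0]
LOAD 0   -> [-2, 0, 1]
DIV      -> [-2, 0]
POP      -> [-2]
LOAD 2   -> [-2, 5]
EQ       -> [0]
POP      -> []
PUSH 6   -> [6]
PUSH -26 -> [6, -26]
ROT  — needs 3 operands, stack has 2 → underflow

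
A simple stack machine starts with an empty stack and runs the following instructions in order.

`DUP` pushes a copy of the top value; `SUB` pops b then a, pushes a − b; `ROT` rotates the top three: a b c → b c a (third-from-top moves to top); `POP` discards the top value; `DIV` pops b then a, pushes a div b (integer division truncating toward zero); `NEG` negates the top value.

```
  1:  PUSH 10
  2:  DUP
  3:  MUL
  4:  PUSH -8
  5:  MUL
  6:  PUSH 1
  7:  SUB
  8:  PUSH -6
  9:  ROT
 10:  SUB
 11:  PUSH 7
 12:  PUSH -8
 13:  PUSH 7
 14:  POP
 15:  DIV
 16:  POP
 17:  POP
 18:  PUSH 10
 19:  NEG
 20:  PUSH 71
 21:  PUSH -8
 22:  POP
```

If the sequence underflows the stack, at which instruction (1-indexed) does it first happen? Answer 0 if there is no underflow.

PUSH 10  [10]
DUP      [10, 10]
MUL      [100]
PUSH -8  [100, -8]
MUL      [-800]
PUSH 1   [-800, 1]
SUB      [-801]
PUSH -6  [-801, -6]
ROT  — needs 3 operands, stack has 2 → underflow

9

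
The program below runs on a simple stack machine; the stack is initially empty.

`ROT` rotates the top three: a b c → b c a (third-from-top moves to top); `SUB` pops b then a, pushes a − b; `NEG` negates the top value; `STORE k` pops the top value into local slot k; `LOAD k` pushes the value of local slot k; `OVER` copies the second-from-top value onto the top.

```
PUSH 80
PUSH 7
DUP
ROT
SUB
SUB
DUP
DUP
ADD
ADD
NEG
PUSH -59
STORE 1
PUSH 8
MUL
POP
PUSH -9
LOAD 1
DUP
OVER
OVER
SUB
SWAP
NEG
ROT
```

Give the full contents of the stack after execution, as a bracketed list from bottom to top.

[-9, 0, 59, -59]

PUSH 80   80
PUSH 7    80 7
DUP       80 7 7
ROT       7 7 80
SUB       7 -73
SUB       80
DUP       80 80
DUP       80 80 80
ADD       80 160
ADD       240
NEG       -240
PUSH -59  -240 -59
STORE 1   -240
PUSH 8    -240 8
MUL       -1920
POP       (empty)
PUSH -9   -9
LOAD 1    -9 -59
DUP       -9 -59 -59
OVER      -9 -59 -59 -59
OVER      -9 -59 -59 -59 -59
SUB       -9 -59 -59 0
SWAP      -9 -59 0 -59
NEG       -9 -59 0 59
ROT       -9 0 59 -59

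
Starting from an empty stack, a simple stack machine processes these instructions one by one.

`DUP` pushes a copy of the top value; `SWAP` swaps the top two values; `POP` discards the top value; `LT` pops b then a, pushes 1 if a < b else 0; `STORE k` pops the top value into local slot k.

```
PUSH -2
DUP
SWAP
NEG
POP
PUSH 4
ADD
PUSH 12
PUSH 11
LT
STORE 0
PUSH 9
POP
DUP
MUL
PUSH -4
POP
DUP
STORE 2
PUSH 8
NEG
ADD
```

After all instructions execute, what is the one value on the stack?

PUSH -2  [-2]
DUP      [-2, -2]
SWAP     [-2, -2]
NEG      [-2, 2]
POP      [-2]
PUSH 4   [-2, 4]
ADD      [2]
PUSH 12  [2, 12]
PUSH 11  [2, 12, 11]
LT       [2, 0]
STORE 0  [2]
PUSH 9   [2, 9]
POP      [2]
DUP      [2, 2]
MUL      [4]
PUSH -4  [4, -4]
POP      [4]
DUP      [4, 4]
STORE 2  [4]
PUSH 8   [4, 8]
NEG      [4, -8]
ADD      [-4]

-4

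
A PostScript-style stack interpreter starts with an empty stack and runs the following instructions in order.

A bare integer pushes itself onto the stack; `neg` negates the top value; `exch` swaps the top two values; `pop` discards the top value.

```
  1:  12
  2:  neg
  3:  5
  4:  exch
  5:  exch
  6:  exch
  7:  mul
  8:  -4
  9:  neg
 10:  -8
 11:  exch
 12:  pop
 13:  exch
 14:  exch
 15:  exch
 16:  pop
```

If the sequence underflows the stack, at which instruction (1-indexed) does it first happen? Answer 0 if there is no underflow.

0

12   : [12]
neg  : [-12]
5    : [-12, 5]
exch : [5, -12]
exch : [-12, 5]
exch : [5, -12]
mul  : [-60]
-4   : [-60, -4]
neg  : [-60, 4]
-8   : [-60, 4, -8]
exch : [-60, -8, 4]
pop  : [-60, -8]
exch : [-8, -60]
exch : [-60, -8]
exch : [-8, -60]
pop  : [-8]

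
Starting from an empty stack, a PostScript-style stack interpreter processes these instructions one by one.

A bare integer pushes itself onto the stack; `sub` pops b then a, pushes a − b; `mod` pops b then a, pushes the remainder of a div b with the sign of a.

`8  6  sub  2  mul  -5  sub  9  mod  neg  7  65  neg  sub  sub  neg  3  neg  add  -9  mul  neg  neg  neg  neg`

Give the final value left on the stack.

8   : 8
6   : 8 6
sub : 2
2   : 2 2
mul : 4
-5  : 4 -5
sub : 9
9   : 9 9
mod : 0
neg : 0
7   : 0 7
65  : 0 7 65
neg : 0 7 -65
sub : 0 72
sub : -72
neg : 72
3   : 72 3
neg : 72 -3
add : 69
-9  : 69 -9
mul : -621
neg : 621
neg : -621
neg : 621
neg : -621

-621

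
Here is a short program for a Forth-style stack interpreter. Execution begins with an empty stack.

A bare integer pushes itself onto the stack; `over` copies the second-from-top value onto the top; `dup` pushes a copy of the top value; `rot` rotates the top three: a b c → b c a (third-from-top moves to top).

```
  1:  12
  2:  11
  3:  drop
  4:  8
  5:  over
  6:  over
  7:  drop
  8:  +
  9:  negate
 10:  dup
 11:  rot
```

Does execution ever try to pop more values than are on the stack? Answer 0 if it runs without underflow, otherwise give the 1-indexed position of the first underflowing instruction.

12     -> 12
11     -> 12 11
drop   -> 12
8      -> 12 8
over   -> 12 8 12
over   -> 12 8 12 8
drop   -> 12 8 12
+      -> 12 20
negate -> 12 -20
dup    -> 12 -20 -20
rot    -> -20 -20 12

0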